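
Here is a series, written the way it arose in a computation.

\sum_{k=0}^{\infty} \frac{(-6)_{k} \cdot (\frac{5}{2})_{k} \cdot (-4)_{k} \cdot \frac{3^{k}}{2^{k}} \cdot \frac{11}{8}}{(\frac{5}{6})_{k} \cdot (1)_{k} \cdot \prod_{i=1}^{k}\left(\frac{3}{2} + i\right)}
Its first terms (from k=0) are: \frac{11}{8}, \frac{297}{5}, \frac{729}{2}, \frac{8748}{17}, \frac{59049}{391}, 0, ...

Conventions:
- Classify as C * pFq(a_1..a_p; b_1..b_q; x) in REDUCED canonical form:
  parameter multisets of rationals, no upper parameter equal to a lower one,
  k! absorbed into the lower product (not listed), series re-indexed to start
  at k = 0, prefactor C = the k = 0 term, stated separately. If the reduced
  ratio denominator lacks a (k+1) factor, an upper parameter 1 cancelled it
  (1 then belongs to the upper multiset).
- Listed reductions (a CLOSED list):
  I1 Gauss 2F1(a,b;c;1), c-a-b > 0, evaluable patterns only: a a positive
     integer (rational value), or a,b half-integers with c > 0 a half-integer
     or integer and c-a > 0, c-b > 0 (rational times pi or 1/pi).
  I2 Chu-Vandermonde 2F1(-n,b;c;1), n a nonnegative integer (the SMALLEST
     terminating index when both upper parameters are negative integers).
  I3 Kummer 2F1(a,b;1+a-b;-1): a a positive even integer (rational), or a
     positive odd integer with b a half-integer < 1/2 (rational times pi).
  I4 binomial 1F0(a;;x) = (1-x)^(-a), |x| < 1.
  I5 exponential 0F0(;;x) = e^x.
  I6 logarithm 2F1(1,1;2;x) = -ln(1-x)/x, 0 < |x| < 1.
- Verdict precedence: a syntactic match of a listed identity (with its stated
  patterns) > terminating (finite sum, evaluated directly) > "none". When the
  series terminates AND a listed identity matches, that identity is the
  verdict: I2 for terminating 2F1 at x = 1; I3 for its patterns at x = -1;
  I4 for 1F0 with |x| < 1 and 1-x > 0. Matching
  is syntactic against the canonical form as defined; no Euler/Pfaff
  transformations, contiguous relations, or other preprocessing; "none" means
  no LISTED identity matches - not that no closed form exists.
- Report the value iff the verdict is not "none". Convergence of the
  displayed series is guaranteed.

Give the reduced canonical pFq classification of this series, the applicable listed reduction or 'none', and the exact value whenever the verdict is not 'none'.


Canonical form: C = \frac{11}{8} times 2F1 with upper {-6, -4}, lower {\frac{5}{6}}, x = \frac{3}{2}. Verdict: terminating - upper -4 stops the sum at k = 4; the 5 terms are added exactly. Its exact value is \frac{1003613}{920}.

Key step: from the first term \frac{11}{8}: the lower running product (C = 11/8) is a rising factorial.
Adjacent-term ratio: r(k) = \frac{3}{2} * (k-6) (k-4) / [(k+\frac{5}{6}) (k+1)] - rational in k. x = \frac{3}{2}; t_0 = \frac{11}{8}; negate the roots.


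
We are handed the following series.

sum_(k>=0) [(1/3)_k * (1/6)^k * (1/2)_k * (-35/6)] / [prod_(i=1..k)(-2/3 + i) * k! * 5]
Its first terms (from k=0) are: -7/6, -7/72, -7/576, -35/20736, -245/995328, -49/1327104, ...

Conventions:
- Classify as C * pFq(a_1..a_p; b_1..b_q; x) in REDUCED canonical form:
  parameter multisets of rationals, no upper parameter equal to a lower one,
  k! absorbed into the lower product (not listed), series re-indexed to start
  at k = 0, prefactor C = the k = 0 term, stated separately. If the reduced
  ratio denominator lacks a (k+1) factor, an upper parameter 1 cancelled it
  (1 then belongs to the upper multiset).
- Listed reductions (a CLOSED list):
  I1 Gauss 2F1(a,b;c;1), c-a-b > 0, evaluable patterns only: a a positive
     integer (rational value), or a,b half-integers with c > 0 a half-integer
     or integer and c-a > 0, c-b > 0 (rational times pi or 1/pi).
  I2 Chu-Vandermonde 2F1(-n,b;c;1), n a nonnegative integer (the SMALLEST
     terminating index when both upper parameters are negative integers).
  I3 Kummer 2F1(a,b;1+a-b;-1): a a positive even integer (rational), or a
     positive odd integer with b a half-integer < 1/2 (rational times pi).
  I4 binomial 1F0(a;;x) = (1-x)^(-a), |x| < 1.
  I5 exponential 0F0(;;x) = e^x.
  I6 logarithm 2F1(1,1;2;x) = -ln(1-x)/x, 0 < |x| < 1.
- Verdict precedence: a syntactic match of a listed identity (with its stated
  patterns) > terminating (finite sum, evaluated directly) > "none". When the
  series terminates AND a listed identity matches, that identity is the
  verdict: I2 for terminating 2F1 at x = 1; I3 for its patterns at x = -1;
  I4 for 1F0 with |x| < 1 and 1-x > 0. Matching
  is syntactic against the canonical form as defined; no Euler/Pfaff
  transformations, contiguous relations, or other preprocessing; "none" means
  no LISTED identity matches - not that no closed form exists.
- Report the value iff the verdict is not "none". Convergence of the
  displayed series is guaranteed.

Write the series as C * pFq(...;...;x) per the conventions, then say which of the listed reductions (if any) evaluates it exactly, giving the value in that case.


Reduced: x = 1/6, 1F0, upper = {1/2}, lower = {-}, C = -7/6. Verdict: the binomial series (I4) applies (the 1F0 binomial series: exponent -1/2, x = 1/6). Its exact value is (-7/6) * (5/6)^(-1/2).

First insight: t_0 = -7/6 here, and the constant factors (prefactor -7/6) combine into one prefactor.
Step ratio: r(k) = (1/6) * (k+1/2) / [(k+1)] - poly over poly, x = (1/6) from leading terms; C = -7/6 at k = 0.


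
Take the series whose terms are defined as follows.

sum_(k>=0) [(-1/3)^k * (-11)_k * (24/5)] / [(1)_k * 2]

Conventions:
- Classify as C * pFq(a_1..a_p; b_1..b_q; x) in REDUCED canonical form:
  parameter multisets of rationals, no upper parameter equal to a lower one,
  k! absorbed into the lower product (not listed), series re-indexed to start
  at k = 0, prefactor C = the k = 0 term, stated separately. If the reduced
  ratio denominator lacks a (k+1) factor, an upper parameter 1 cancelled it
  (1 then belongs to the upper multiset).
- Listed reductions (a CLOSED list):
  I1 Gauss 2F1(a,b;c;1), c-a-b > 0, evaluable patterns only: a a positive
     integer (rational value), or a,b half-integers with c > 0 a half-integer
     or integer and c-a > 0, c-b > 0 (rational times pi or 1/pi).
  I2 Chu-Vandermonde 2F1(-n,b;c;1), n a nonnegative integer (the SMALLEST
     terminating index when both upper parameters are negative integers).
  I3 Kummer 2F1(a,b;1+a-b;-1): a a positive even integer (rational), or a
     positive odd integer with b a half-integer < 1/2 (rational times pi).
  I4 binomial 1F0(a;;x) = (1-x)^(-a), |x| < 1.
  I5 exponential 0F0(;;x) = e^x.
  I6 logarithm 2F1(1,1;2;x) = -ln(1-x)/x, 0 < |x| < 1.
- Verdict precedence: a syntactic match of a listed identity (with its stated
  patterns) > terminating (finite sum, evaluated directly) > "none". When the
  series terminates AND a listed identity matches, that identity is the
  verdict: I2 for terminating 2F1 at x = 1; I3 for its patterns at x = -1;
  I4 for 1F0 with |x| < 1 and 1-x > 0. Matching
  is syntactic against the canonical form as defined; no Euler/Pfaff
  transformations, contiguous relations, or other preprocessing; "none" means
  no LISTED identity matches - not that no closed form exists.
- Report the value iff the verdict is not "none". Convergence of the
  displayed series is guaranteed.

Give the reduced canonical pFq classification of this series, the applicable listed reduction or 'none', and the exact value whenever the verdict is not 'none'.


At argument -1/3: a 1F0 with upper {-11}, lower {-}, scaled by C = 12/5. Verdict: the I4 binomial reduction matches (the 1F0 binomial series: exponent 11, x = -1/3). Sum: 16777216/295245.

The tell: x = (-1/3) and (1)_k (C = 12/5) is k! itself.
Step ratio: r(k) = (-1/3) * (k-11) / [(k+1)] - poly over poly, x = (-1/3) from leading terms; C = 12/5 at k = 0.


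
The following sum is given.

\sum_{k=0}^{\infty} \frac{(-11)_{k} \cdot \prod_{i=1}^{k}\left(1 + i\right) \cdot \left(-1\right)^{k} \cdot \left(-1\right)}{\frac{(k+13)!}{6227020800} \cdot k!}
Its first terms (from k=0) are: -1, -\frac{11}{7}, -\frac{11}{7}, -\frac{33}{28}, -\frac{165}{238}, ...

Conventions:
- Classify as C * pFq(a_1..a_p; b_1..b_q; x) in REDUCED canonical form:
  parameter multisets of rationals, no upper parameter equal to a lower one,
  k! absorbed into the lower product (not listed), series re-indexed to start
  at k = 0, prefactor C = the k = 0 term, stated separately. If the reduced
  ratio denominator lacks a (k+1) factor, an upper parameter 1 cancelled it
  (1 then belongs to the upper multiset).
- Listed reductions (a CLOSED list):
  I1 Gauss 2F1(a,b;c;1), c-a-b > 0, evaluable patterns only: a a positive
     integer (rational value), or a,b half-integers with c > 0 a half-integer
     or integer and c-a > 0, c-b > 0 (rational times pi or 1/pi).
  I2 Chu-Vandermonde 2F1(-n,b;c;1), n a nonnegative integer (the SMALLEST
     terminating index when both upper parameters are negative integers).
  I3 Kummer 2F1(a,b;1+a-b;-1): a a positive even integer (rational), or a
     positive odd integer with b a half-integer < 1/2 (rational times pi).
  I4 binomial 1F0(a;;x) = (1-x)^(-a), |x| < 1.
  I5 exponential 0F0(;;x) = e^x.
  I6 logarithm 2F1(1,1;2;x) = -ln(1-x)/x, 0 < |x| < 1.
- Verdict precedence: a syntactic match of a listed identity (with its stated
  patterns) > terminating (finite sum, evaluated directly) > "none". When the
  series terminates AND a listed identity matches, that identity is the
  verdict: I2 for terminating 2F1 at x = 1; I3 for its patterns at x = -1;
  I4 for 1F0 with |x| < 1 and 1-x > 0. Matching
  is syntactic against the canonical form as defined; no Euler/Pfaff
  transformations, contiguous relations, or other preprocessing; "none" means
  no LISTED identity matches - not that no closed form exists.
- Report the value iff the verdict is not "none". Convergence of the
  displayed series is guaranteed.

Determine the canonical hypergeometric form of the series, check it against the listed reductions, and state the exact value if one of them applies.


Key observation: x = -1 and the running product (C = -1) telescopes to a rising factorial.
Term ratio: r(k) = -1 * (k-11) (k+2) / [(k+14) (k+1)] - poly over poly, x = -1 from leading terms; C = -1 at k = 0.

At argument -1: a 2F1 with upper {-11, 2}, lower {14}, scaled by C = -1. Verdict at x = -1: the Kummer evaluation I3 matches (x = -1; c = 14 equals 1+a-b for upper {-11, 2}: listed pattern). Exact value: -\frac{13}{2}.


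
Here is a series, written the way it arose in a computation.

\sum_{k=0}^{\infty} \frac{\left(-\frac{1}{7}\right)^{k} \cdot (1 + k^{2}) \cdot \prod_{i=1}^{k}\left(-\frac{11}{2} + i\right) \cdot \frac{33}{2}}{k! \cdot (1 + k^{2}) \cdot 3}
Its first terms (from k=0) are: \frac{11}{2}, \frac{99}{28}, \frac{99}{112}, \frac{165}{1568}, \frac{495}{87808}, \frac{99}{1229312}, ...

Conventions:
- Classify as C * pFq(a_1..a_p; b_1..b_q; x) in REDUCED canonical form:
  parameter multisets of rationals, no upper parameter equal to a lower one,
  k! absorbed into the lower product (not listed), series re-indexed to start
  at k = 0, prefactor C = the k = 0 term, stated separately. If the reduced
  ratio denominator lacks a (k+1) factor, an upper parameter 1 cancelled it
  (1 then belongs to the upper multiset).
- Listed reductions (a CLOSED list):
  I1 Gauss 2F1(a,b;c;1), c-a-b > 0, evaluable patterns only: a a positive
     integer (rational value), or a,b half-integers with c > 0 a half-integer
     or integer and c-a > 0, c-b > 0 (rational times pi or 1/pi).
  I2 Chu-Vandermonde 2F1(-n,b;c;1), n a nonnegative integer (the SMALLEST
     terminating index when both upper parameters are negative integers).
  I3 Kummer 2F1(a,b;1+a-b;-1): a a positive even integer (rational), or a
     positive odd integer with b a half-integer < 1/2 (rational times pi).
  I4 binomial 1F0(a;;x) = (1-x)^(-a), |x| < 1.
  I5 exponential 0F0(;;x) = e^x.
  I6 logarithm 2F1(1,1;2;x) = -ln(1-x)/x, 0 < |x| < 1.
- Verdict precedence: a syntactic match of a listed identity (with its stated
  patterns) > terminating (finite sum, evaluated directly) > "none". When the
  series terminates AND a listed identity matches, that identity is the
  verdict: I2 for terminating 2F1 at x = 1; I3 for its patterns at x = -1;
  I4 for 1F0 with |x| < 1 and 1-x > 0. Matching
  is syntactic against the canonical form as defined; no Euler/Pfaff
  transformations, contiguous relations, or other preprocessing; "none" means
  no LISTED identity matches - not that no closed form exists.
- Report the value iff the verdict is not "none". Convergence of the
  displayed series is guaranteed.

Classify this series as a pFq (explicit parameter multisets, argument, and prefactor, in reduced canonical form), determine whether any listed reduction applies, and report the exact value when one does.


Classification (C = \frac{11}{2}): 1F0 with upper {-\frac{9}{2}}, lower {-}, argument x = -\frac{1}{7}. Verdict: the I4 binomial reduction fires (the 1F0 binomial series: exponent 9/2, x = -\frac{1}{7}). Value: \frac{11}{2} \cdot \left(\frac{8}{7}\right)^{\frac{9}{2}}.

Key observation: x = -\frac{1}{7} and the constant factors (C = 11/2) combine into one prefactor.
Term ratio: r(k) = -\frac{1}{7} * (k-\frac{9}{2}) / [(k+1)] - poly over poly, x = -\frac{1}{7} from leading terms; C = \frac{11}{2} at k = 0.


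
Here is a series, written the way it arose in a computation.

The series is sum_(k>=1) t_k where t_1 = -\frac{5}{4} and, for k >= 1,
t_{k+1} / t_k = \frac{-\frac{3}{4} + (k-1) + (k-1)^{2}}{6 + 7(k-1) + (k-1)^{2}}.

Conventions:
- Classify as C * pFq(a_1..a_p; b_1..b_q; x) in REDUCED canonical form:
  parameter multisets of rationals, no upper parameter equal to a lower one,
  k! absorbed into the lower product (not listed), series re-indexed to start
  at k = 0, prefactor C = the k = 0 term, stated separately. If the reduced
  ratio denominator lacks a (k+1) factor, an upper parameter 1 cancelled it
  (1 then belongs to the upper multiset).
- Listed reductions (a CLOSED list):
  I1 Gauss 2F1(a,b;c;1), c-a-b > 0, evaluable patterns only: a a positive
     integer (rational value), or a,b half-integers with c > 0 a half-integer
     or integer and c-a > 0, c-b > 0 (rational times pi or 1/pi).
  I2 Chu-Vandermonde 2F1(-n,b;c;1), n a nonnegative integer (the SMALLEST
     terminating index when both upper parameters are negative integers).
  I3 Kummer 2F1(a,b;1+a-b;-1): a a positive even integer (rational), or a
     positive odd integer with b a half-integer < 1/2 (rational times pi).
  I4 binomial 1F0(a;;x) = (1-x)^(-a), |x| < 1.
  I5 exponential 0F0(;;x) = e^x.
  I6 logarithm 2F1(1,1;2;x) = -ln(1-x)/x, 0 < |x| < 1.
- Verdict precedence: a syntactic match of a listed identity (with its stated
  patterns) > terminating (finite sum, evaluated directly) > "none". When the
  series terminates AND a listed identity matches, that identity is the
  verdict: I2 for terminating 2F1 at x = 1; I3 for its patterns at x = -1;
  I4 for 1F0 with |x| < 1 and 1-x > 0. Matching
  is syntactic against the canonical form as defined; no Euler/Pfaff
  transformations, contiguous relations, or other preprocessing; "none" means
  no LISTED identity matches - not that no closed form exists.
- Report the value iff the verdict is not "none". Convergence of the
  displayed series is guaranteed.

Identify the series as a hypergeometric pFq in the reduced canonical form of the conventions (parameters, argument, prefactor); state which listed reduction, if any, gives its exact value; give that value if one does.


Classification (C = -\frac{5}{4}): 2F1 with upper {-\frac{1}{2}, \frac{3}{2}}, lower {6}, argument x = 1. Verdict: the half-integer Gauss pattern (I1) fires (x = 1; upper {-\frac{1}{2}, \frac{3}{2}} half-integers, c = 6 in the evaluable pattern). Value: \left(-\frac{16384}{4851}\right) / \pi.

Structural cue: with t_0 = -\frac{5}{4}, factor the ratio over Q (C = -5/4): negated roots = parameters.
Adjacent-term ratio: r(k) = 1 * (k-\frac{1}{2}) (k+\frac{3}{2}) / [(k+6) (k+1)] - rational in k. x = 1; t_0 = -\frac{5}{4}; negate the roots.


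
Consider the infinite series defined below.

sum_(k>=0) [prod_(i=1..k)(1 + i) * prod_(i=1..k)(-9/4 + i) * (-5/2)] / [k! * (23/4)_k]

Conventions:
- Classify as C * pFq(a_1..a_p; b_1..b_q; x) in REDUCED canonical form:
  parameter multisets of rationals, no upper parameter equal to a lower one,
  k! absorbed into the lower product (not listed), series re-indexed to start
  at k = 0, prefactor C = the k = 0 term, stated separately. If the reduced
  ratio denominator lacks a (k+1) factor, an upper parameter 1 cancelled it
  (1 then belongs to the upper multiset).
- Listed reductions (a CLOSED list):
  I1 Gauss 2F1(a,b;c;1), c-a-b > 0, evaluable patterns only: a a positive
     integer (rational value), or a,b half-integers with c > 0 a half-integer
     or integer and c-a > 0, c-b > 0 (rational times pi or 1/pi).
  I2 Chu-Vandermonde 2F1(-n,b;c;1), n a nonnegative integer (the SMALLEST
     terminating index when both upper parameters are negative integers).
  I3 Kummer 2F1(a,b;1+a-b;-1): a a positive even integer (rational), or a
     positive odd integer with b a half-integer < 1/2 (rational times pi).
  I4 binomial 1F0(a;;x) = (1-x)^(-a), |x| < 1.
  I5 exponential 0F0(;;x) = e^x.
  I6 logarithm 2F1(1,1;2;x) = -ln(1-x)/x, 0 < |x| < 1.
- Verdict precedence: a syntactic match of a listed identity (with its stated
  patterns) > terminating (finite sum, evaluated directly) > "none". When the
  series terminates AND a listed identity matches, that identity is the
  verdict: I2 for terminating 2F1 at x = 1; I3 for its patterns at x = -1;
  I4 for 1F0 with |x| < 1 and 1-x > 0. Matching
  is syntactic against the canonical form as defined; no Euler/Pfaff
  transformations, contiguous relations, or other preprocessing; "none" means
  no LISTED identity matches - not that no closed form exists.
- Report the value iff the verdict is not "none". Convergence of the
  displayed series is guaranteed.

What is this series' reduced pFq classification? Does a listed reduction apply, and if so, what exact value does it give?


With C = -5/2: the canonical form is 2F1(-5/4, 2; 23/4; 1). Verdict: Gauss (I1, integer-parameter pattern) fires (x = 1: the Gamma ratio telescopes since c-a-b = 5 > 0 and a = 2 in Z>0). Hence: -95/64.

First insight: t_0 being -5/2, the running product (C = -5/2, x = 1) telescopes to a rising factorial.
Consecutive-term ratio: r(k) = 1 * (k-5/4) (k+2) / [(k+23/4) (k+1)] - rational; roots negated = parameters, x = 1, C = -5/2.


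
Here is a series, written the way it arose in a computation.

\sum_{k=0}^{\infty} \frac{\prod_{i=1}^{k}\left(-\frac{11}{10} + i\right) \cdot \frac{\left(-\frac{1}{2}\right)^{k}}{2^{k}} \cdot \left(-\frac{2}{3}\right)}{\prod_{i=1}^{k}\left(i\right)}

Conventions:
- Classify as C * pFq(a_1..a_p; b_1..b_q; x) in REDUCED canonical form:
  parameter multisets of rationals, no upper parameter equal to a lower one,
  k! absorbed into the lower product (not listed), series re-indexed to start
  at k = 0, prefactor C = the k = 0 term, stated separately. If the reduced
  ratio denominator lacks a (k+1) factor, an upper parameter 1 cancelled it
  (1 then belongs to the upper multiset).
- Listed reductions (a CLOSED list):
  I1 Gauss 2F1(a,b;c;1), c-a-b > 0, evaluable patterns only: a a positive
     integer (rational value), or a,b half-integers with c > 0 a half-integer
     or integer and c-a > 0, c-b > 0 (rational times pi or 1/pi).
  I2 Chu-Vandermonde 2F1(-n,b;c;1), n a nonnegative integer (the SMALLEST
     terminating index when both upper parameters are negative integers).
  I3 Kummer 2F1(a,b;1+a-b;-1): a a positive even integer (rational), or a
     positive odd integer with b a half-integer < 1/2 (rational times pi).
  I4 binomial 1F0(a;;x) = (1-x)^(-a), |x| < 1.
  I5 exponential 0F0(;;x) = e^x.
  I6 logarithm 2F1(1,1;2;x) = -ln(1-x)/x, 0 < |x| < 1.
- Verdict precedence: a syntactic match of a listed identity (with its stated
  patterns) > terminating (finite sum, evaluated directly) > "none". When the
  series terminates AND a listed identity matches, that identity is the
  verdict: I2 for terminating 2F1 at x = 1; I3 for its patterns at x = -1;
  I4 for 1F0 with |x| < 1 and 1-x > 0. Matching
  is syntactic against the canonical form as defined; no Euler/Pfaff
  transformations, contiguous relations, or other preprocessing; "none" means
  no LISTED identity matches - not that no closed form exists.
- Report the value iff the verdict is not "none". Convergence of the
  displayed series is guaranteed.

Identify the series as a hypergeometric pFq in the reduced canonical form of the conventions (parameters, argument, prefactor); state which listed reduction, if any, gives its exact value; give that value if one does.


Key observation: t_0 being -\frac{2}{3}, the two k-th powers (prefactor -2/3) combine into one argument.
Adjacent-term ratio: r(k) = -\frac{1}{4} * (k-\frac{1}{10}) / [(k+1)] - rational; roots negated = parameters, x = -\frac{1}{4}, C = -\frac{2}{3}.

At argument -\frac{1}{4}: a 1F0 with upper {-\frac{1}{10}}, lower {-}, scaled by C = -\frac{2}{3}. Verdict: the binomial series (I4) fires (the 1F0 binomial series: exponent 1/10, x = -\frac{1}{4}). Hence: \left(-\frac{2}{3}\right) \cdot \left(\frac{5}{4}\right)^{\frac{1}{10}}.


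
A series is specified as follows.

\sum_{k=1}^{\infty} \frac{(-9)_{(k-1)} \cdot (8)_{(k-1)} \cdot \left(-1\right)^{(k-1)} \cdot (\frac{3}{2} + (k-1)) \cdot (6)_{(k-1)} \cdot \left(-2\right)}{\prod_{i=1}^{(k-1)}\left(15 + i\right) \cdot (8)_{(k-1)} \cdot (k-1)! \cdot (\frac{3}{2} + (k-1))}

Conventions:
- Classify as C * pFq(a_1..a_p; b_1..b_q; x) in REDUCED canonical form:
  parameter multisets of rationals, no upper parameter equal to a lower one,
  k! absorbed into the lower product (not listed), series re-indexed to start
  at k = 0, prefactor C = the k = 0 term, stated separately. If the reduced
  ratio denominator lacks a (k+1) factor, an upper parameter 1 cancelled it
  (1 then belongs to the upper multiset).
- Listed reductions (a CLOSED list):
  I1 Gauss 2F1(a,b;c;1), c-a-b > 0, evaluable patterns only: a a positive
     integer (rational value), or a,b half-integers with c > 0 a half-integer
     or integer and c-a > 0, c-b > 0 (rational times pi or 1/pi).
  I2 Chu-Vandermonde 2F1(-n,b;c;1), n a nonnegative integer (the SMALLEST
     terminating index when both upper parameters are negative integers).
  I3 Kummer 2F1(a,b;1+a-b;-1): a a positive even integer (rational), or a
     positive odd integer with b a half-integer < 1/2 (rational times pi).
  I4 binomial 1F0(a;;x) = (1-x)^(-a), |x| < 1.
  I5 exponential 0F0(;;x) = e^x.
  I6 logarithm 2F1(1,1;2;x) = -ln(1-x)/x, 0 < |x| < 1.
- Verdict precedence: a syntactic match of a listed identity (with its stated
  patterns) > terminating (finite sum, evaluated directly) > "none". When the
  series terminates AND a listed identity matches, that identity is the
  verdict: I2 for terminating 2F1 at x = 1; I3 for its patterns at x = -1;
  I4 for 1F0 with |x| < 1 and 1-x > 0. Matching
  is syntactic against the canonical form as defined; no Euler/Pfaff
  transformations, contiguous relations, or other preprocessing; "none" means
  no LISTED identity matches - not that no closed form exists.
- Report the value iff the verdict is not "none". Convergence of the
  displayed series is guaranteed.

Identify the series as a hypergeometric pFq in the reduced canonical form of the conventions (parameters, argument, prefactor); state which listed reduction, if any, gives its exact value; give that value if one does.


The series (x = -1) is 2F1: upper {-9, 6}, lower {16}, prefactor -2. Verdict at x = -1: the Kummer evaluation I3 matches (x = -1; c = 16 equals 1+a-b for upper {-9, 6}: listed pattern). Exact value: -\frac{91}{2}.

First insight: t_0 being -2, k + 3/2 divides numerator and denominator alike; C = -2, x = -1 after cancelling.
Step ratio: r(k) = -1 * (k-9) (k+6) / [(k+16) (k+1)] ; factor over Q: parameters, x = -1, and C = -2.


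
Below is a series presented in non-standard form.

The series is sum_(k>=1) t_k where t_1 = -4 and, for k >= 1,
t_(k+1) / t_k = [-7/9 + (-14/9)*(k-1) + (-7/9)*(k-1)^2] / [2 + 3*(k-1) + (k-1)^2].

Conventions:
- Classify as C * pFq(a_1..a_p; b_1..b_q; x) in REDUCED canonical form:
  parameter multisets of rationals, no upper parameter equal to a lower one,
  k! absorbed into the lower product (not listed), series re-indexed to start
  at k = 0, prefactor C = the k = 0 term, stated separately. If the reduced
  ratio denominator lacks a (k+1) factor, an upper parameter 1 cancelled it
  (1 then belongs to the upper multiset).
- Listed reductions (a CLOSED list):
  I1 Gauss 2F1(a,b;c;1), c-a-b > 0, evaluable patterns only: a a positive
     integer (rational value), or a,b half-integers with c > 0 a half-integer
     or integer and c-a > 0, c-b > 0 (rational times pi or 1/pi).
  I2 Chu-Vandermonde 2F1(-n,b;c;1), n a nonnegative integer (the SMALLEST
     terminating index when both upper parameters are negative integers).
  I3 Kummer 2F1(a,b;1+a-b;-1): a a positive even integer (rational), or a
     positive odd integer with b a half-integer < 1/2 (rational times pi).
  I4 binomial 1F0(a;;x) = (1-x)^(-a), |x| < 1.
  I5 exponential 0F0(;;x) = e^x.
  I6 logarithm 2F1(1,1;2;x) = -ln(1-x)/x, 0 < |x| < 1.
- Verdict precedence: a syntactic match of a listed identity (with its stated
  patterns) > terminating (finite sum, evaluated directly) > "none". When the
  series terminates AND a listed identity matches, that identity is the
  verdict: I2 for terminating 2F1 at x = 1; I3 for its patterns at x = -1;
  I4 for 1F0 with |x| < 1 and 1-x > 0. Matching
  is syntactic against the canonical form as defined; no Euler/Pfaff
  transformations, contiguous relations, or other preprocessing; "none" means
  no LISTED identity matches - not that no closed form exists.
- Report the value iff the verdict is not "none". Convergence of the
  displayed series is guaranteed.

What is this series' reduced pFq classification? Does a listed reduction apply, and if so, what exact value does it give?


With C = -4: the canonical form is 2F1(1, 1; 2; -7/9). Verdict: this is the logarithmic series (I6) (the logarithm: parameters (1,1;2), x = -7/9). Hence: (-36/7) * ln(16/9).

Key step: with t_0 = -4, roots of the ratio polynomials (C = -4, x = -7/9) are the negated parameters.
Ratio: r(k) = (-7/9) * (k+1) (k+1) / [(k+2) (k+1)] - rational in k. x = (-7/9); t_0 = -4; negate the roots.


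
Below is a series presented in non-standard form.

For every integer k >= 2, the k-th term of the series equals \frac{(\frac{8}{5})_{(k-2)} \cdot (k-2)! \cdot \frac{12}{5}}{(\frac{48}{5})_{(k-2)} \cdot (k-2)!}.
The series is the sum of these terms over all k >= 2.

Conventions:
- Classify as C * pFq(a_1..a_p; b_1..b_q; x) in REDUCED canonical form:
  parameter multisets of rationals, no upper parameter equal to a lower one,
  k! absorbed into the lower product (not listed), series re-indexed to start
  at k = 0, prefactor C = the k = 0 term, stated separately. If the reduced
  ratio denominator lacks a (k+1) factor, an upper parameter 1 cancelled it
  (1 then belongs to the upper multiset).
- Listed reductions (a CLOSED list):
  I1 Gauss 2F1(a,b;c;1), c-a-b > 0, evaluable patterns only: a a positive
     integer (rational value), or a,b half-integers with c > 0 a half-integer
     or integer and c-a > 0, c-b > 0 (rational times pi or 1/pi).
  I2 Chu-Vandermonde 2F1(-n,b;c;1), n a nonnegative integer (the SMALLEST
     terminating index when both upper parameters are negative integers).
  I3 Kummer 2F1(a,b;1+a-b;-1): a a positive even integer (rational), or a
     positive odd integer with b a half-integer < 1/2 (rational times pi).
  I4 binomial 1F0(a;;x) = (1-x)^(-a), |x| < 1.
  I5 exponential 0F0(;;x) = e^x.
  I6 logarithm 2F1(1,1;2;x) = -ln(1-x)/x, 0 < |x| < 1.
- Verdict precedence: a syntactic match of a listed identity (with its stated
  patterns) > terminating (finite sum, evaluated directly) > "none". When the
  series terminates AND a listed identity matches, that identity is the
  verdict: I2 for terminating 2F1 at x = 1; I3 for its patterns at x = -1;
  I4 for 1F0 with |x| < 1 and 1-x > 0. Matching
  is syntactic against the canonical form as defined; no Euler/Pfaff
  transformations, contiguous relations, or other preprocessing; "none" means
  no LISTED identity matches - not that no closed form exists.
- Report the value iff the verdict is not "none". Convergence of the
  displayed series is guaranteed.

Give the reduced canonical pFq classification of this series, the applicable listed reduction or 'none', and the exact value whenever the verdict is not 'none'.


Prefactor \frac{12}{5}, argument 1: 2F1 with upper {1, \frac{8}{5}} over lower {\frac{48}{5}}. Verdict (x = 1): the Gauss summation I1 applies (x = 1: the Gamma ratio telescopes since c-a-b = 7 > 0 and a = 1 in Z>0). Sum: \frac{516}{175}.

The tell: x = 1 and the factorial ratio (C = 12/5, x = 1) (k+a-1)!/(a-1)! is a rising factorial (a)_k.
Step ratio: r(k) = 1 * (k+1) (k+\frac{8}{5}) / [(k+\frac{48}{5}) (k+1)] - poly over poly, x = 1 from leading terms; C = \frac{12}{5} at k = 0.


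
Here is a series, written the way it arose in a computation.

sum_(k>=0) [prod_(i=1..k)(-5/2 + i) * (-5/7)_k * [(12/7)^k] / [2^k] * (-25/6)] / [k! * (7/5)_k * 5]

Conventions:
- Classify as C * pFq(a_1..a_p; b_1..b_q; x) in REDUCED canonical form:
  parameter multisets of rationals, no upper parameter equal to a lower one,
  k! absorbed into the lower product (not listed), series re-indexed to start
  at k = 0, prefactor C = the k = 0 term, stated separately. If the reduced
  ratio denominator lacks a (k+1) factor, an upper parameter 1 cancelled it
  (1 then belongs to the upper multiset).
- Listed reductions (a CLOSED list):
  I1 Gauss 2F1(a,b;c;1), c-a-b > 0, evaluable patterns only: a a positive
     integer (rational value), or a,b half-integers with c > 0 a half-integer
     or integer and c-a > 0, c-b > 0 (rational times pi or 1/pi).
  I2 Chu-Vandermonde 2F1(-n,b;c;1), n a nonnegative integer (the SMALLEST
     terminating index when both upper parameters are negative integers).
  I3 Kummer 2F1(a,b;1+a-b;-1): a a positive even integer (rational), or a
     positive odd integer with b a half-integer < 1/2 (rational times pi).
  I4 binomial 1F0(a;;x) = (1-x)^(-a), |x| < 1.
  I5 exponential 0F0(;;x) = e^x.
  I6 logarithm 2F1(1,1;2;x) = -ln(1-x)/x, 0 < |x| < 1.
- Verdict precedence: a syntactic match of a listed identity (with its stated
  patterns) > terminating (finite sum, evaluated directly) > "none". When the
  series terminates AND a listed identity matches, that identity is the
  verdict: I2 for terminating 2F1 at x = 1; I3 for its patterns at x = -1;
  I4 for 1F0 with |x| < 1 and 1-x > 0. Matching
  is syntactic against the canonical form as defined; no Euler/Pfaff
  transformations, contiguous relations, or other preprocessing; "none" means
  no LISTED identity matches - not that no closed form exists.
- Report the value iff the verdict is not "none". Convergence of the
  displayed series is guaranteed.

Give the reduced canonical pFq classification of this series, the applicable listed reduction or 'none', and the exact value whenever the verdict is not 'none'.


Reduced: x = 6/7, 2F1, upper = {-3/2, -5/7}, lower = {7/5}, C = -5/6. Verdict: none (x = 6/7): each listed identity misses the multisets {-3/2, -5/7} ; {7/5}.

First insight: t_0 = -5/6 here, and the running product (C = -5/6) telescopes to a rising factorial.
Ratio: r(k) = (6/7) * (k-3/2) (k-5/7) / [(k+7/5) (k+1)] - poly over poly, x = (6/7) from leading terms; C = -5/6 at k = 0.


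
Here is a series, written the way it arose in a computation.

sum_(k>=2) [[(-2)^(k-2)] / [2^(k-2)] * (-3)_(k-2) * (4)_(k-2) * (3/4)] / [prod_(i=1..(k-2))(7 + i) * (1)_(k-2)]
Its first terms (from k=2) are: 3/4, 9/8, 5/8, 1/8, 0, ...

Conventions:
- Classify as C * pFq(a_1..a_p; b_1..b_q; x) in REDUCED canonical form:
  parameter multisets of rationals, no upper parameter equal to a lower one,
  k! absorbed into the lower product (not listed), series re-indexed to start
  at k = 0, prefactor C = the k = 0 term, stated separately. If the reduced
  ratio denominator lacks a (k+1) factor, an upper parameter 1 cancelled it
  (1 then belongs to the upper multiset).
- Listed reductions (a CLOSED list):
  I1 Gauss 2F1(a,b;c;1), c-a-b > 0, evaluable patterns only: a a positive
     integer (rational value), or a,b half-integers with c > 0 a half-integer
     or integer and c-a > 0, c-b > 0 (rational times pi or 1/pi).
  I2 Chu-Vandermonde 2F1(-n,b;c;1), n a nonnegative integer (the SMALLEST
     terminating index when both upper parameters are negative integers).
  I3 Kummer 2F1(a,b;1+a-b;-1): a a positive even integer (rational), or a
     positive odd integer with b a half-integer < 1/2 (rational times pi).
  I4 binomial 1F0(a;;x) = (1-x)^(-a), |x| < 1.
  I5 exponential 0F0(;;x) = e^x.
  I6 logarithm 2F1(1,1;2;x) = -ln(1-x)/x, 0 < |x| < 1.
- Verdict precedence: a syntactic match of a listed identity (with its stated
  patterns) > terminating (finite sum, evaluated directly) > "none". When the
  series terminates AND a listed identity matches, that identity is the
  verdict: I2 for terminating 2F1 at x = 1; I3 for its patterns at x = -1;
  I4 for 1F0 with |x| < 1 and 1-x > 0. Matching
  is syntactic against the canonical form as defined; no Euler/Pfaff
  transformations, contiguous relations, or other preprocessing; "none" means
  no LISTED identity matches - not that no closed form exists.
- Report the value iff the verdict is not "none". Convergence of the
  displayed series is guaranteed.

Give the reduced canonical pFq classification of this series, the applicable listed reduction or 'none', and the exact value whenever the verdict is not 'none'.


x = -1 here; the reduced form reads 2F1, upper {-3, 4}, lower {8}, C = 3/4. Verdict: the Kummer evaluation I3 matches (x = -1; c = 8 equals 1+a-b for upper {-3, 4}: listed pattern). Exact value: 21/8.

Key observation: x = (-1) and the lower running product (prefactor 3/4) is a rising factorial.
Step ratio: r(k) = (-1) * (k-3) (k+4) / [(k+8) (k+1)] - rational; roots negated = parameters, x = (-1), C = 3/4.


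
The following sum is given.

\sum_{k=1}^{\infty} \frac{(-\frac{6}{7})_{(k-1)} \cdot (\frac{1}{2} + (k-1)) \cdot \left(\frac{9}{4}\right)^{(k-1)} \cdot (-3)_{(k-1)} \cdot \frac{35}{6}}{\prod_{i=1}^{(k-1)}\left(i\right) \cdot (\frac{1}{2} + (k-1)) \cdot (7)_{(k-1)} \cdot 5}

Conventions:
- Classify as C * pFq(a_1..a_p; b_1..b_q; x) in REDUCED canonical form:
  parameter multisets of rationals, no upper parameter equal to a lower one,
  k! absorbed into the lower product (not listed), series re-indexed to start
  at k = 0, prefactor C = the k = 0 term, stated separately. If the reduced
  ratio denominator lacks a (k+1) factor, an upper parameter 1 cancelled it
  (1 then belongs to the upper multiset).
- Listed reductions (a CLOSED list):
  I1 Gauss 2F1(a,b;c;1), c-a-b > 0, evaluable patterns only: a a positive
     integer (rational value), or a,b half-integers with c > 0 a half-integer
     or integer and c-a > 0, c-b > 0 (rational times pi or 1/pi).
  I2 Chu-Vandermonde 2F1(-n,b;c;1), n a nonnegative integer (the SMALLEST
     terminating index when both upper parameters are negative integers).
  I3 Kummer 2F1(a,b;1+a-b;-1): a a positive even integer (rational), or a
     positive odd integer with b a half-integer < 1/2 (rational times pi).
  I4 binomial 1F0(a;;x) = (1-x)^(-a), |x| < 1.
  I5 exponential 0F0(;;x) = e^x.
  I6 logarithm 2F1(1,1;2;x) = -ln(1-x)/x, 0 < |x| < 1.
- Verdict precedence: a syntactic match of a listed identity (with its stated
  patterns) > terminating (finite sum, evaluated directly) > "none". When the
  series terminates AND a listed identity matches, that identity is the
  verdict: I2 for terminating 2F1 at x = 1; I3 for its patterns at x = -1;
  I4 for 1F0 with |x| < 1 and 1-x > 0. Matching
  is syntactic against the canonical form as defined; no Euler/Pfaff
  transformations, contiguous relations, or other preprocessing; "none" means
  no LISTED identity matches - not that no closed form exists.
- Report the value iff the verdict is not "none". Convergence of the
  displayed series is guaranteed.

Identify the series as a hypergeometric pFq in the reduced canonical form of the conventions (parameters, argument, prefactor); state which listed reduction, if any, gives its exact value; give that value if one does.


Reduced: x = \frac{9}{4}, 2F1, upper = {-3, -\frac{6}{7}}, lower = {7}, C = \frac{7}{6}. Verdict: terminating. (-3)_k vanishes past k = 3, leaving a 4-term sum, computed directly. Sum: \frac{276055}{131712}.

Key observation: t_0 being \frac{7}{6}, the product of the first k integers (C = 7/6) is k!.
Consecutive-term ratio: r(k) = \frac{9}{4} * (k-3) (k-\frac{6}{7}) / [(k+7) (k+1)] - rational in k, leading ratio \frac{9}{4}; with t_0 = \frac{7}{6}, classification follows.


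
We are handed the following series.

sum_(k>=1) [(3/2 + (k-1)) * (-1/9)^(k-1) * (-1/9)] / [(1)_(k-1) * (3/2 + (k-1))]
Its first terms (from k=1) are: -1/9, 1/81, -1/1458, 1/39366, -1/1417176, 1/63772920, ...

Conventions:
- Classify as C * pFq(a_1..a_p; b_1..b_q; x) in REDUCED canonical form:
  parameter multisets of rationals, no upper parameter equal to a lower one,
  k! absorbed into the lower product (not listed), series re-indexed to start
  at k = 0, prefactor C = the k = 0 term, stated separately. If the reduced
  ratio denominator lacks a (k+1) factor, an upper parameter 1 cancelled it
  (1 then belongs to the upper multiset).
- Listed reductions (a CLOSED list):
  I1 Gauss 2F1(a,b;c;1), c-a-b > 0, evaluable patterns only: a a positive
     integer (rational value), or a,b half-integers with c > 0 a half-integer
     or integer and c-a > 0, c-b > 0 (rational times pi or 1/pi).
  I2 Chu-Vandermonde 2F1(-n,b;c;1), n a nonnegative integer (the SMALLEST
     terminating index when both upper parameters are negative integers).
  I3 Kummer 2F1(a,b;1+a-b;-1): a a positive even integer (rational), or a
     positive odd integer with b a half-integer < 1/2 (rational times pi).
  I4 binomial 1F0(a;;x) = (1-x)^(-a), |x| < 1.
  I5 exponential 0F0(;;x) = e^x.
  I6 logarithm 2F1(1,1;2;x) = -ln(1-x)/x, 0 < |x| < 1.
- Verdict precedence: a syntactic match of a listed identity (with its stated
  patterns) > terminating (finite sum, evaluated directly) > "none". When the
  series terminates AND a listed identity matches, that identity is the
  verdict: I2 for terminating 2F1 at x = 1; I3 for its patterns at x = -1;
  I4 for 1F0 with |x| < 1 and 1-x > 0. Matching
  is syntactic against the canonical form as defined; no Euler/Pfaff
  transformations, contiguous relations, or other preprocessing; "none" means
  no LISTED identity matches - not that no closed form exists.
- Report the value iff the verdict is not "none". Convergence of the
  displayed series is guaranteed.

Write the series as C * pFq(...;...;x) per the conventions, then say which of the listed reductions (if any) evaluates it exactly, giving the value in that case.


Reduced: x = -1/9, 0F0, upper = {-}, lower = {-}, C = -1/9. Verdict: exponential (I5) applies (the 0F0 exponential series at x = -1/9). Exact value: (-1/9) * e^(-1/9).

First insight: x = (-1/9) and (1)_k (prefactor -1/9) is k! itself.
Step ratio: r(k) = (-1/9) * 1 / [(k+1)] - rational in k, leading ratio (-1/9); with t_0 = -1/9, classification follows.


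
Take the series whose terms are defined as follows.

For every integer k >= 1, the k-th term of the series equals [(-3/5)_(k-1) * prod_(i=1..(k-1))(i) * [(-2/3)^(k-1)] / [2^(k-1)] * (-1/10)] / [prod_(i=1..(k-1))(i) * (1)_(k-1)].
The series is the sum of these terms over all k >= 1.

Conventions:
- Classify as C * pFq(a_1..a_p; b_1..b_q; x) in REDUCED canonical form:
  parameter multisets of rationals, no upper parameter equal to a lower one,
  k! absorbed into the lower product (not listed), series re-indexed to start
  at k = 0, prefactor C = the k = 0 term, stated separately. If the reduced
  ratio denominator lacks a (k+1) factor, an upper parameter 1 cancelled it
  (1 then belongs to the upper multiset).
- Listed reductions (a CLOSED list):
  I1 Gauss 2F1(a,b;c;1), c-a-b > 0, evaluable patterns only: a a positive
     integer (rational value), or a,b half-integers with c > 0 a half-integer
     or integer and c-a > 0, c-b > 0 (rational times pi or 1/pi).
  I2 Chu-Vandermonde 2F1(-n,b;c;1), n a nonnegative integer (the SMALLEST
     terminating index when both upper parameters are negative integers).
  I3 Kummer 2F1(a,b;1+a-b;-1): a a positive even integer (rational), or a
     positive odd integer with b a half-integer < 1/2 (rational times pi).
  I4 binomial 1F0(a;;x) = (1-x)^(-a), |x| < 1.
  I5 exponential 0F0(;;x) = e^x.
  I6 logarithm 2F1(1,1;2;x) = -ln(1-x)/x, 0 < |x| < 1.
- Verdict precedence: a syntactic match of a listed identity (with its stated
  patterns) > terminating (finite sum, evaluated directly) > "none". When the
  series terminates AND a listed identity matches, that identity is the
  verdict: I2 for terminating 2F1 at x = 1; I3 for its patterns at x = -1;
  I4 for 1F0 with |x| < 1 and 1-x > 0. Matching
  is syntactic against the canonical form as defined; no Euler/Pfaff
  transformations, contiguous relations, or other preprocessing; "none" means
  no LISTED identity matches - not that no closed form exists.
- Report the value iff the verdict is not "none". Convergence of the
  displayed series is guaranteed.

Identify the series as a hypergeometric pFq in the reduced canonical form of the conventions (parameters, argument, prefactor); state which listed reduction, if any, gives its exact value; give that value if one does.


Prefactor -1/10, argument -1/3: 1F0 with upper {-3/5} over lower {-}. Verdict at x = -1/3: binomial (I4) matches (the 1F0 binomial series: exponent 3/5, x = -1/3). Exact value: (-1/10) * (4/3)^(3/5).

Structural cue: x = (-1/3) and the parameter 1 appears in both the upper and lower lists and cancels.
Consecutive-term ratio: r(k) = (-1/3) * (k-3/5) / [(k+1)] - poly over poly, x = (-1/3) from leading terms; C = -1/10 at k = 0.
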